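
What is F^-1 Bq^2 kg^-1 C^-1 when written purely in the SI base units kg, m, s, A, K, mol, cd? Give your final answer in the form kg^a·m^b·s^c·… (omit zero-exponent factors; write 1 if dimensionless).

F = C/V (capacitance = charge per voltage),
    = A·s/(kg·m²·s⁻³·A⁻¹) (substituting C and V),
    = kg⁻¹·m⁻²·s⁴·A².
So F⁻¹ = kg·m²·s⁻⁴·A⁻².
Bq = 1/s = s⁻¹ (activity is decays per second).
So Bq² = s⁻².
C = A·s = s·A (charge = current × time).
So C⁻¹ = s⁻¹·A⁻¹.
Combining: F⁻¹·Bq²·kg⁻¹·C⁻¹ = (kg·m²·s⁻⁴·A⁻²) · s⁻² · kg⁻¹ · (s⁻¹·A⁻¹) = m²·s⁻⁷·A⁻³.

m²·s⁻⁷·A⁻³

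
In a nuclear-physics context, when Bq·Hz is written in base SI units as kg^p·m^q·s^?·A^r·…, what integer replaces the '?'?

-2

Bq = 1/s = s⁻¹ (activity is decays per second).
Hz = 1/s = s⁻¹ (frequency is cycles per second).
Combining: Bq·Hz = s⁻¹ · s⁻¹ = s⁻².
The exponent of s is -2.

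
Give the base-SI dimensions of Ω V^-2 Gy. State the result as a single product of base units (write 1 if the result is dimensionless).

Ω = V/A (resistance = voltage per current),
    = kg·m²·s⁻³·A⁻².
V = W/A (potential = power per current),
    = kg·m²·s⁻³·A⁻¹.
So V⁻² = kg⁻²·m⁻⁴·s⁶·A².
Gy = J/kg (absorbed dose = energy per mass),
    = m²·s⁻².
Combining: Ω·V⁻²·Gy = (kg·m²·s⁻³·A⁻²) · (kg⁻²·m⁻⁴·s⁶·A²) · (m²·s⁻²) = kg⁻¹·s.

kg⁻¹·s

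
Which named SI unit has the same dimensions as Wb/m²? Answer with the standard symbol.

T

Wb = kg·m²·s⁻²·A⁻¹.
Combining: m⁻²·Wb = m⁻² · (kg·m²·s⁻²·A⁻¹) = kg·s⁻²·A⁻¹.
kg·s⁻²·A⁻¹ is the base-SI form of the tesla.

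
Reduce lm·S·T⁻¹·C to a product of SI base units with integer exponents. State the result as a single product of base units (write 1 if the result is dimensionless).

kg⁻²·m⁻²·s⁶·A⁴·cd

lm = cd·sr = cd (luminous flux; sr is dimensionless).
S = 1/Ω (conductance is reciprocal resistance),
    = kg⁻¹·m⁻²·s³·A².
T = Wb/m² (flux density = flux per area),
    = kg·s⁻²·A⁻¹.
So T⁻¹ = kg⁻¹·s²·A.
C = A·s = s·A (charge = current × time).
Combining: lm·S·T⁻¹·C = cd · (kg⁻¹·m⁻²·s³·A²) · (kg⁻¹·s²·A) · (s·A) = kg⁻²·m⁻²·s⁶·A⁴·cd.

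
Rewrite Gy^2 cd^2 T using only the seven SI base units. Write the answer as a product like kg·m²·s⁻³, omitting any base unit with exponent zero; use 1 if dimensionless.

Gy = J/kg (absorbed dose = energy per mass),
    = m²·s⁻².
So Gy² = m⁴·s⁻⁴.
T = Wb/m² (flux density = flux per area),
    = kg·s⁻²·A⁻¹.
Combining: Gy²·cd²·T = (m⁴·s⁻⁴) · cd² · (kg·s⁻²·A⁻¹) = kg·m⁴·s⁻⁶·A⁻¹·cd².

kg·m⁴·s⁻⁶·A⁻¹·cd²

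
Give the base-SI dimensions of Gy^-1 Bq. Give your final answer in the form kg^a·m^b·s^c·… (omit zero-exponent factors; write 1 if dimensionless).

Gy = J/kg (absorbed dose = energy per mass),
    = m²·s⁻².
So Gy⁻¹ = m⁻²·s².
Bq = 1/s = s⁻¹ (activity is decays per second).
Combining: Gy⁻¹·Bq = (m⁻²·s²) · s⁻¹ = m⁻²·s.

m⁻²·s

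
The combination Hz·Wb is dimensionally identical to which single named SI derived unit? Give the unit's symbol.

Hz = 1/s = s⁻¹ (frequency is cycles per second).
Wb = V·s (flux: a volt is a weber per second),
    = kg·m²·s⁻²·A⁻¹.
Combining: Hz·Wb = s⁻¹ · (kg·m²·s⁻²·A⁻¹) = kg·m²·s⁻³·A⁻¹.
kg·m²·s⁻³·A⁻¹ is the base-SI form of the volt.

V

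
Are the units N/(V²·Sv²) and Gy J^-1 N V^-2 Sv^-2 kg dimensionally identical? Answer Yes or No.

Yes

Left side:
  N = kg·m/s² = kg·m·s⁻² (force = mass × acceleration).
  V = W/A (potential = power per current),
      = kg·m²·s⁻³·A⁻¹.
  So V⁻² = kg⁻²·m⁻⁴·s⁶·A².
  Sv = J/kg (equivalent dose = energy per mass),
      = m²·s⁻².
  So Sv⁻² = m⁻⁴·s⁴.
  Combining: N·V⁻²·Sv⁻² = (kg·m·s⁻²) · (kg⁻²·m⁻⁴·s⁶·A²) · (m⁻⁴·s⁴) = kg⁻¹·m⁻⁷·s⁸·A².
Right side:
  Gy = J/kg (absorbed dose = energy per mass),
      = m²·s⁻².
  J = N·m (work = force × distance),
      = kg·m²·s⁻².
  So J⁻¹ = kg⁻¹·m⁻²·s².
  N = kg·m/s² = kg·m·s⁻² (force = mass × acceleration).
  V = W/A (potential = power per current),
      = kg·m²·s⁻³·A⁻¹.
  So V⁻² = kg⁻²·m⁻⁴·s⁶·A².
  Sv = J/kg (equivalent dose = energy per mass),
      = m²·s⁻².
  So Sv⁻² = m⁻⁴·s⁴.
  Combining: Gy·J⁻¹·N·V⁻²·Sv⁻²·kg = (m²·s⁻²) · (kg⁻¹·m⁻²·s²) · (kg·m·s⁻²) · (kg⁻²·m⁻⁴·s⁶·A²) · (m⁻⁴·s⁴) · kg = kg⁻¹·m⁻⁷·s⁸·A².
Both reduce to kg⁻¹·m⁻⁷·s⁸·A².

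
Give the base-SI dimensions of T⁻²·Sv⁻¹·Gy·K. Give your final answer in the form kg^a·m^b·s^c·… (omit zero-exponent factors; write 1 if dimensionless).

kg⁻²·s⁴·A²·K

T = kg·s⁻²·A⁻¹.
So T⁻² = kg⁻²·s⁴·A².
Sv = m²·s⁻².
So Sv⁻¹ = m⁻²·s².
Gy = m²·s⁻².
Combining: T⁻²·Sv⁻¹·Gy·K = (kg⁻²·s⁴·A²) · (m⁻²·s²) · (m²·s⁻²) · K = kg⁻²·s⁴·A²·K.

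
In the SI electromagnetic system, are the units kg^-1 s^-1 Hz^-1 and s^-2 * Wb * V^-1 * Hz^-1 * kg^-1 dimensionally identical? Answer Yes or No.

Left side:
  Hz = 1/s = s⁻¹ (frequency is cycles per second).
  So Hz⁻¹ = s.
  Combining: kg⁻¹·s⁻¹·Hz⁻¹ = kg⁻¹ · s⁻¹ · s = kg⁻¹.
Right side:
  Wb = kg·m²·s⁻²·A⁻¹.
  V = kg·m²·s⁻³·A⁻¹.
  So V⁻¹ = kg⁻¹·m⁻²·s³·A.
  Hz = s⁻¹.
  So Hz⁻¹ = s.
  Combining: s⁻²·Wb·V⁻¹·Hz⁻¹·kg⁻¹ = s⁻² · (kg·m²·s⁻²·A⁻¹) · (kg⁻¹·m⁻²·s³·A) · s · kg⁻¹ = kg⁻¹.
Both reduce to kg⁻¹.

Yes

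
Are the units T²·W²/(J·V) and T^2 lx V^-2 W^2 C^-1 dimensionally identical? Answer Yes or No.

No

Left side:
  T = kg·s⁻²·A⁻¹.
  So T² = kg²·s⁻⁴·A⁻².
  J = kg·m²·s⁻².
  So J⁻¹ = kg⁻¹·m⁻²·s².
  V = kg·m²·s⁻³·A⁻¹.
  So V⁻¹ = kg⁻¹·m⁻²·s³·A.
  W = kg·m²·s⁻³.
  So W² = kg²·m⁴·s⁻⁶.
  Combining: T²·J⁻¹·V⁻¹·W² = (kg²·s⁻⁴·A⁻²) · (kg⁻¹·m⁻²·s²) · (kg⁻¹·m⁻²·s³·A) · (kg²·m⁴·s⁻⁶) = kg²·s⁻⁵·A⁻¹.
Right side:
  T = Wb/m² (flux density = flux per area),
      = kg·s⁻²·A⁻¹.
  So T² = kg²·s⁻⁴·A⁻².
  lx = lm/m² (illuminance = luminous flux per area),
      = m⁻²·cd.
  V = W/A (potential = power per current),
      = kg·m²·s⁻³·A⁻¹.
  So V⁻² = kg⁻²·m⁻⁴·s⁶·A².
  W = J/s (power = energy per time),
      = kg·m²·s⁻³.
  So W² = kg²·m⁴·s⁻⁶.
  C = A·s = s·A (charge = current × time).
  So C⁻¹ = s⁻¹·A⁻¹.
  Combining: T²·lx·V⁻²·W²·C⁻¹ = (kg²·s⁻⁴·A⁻²) · (m⁻²·cd) · (kg⁻²·m⁻⁴·s⁶·A²) · (kg²·m⁴·s⁻⁶) · (s⁻¹·A⁻¹) = kg²·m⁻²·s⁻⁵·A⁻¹·cd.
Left is kg²·s⁻⁵·A⁻¹; right is kg²·m⁻²·s⁻⁵·A⁻¹·cd — different.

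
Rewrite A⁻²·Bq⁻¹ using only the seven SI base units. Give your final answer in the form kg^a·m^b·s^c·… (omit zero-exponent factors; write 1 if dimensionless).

s·A⁻²

Bq = s⁻¹.
So Bq⁻¹ = s.
Combining: A⁻²·Bq⁻¹ = A⁻² · s = s·A⁻².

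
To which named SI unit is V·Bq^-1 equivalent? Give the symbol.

Wb

V = W/A (potential = power per current),
    = kg·m²·s⁻³·A⁻¹.
Bq = 1/s = s⁻¹ (activity is decays per second).
So Bq⁻¹ = s.
Combining: V·Bq⁻¹ = (kg·m²·s⁻³·A⁻¹) · s = kg·m²·s⁻²·A⁻¹.
kg·m²·s⁻²·A⁻¹ is the base-SI form of the weber.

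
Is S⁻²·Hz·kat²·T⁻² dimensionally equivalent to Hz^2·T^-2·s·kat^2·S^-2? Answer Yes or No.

Yes

Left side:
  S = 1/Ω (conductance is reciprocal resistance),
      = kg⁻¹·m⁻²·s³·A².
  So S⁻² = kg²·m⁴·s⁻⁶·A⁻⁴.
  Hz = 1/s = s⁻¹ (frequency is cycles per second).
  kat = mol/s = s⁻¹·mol (catalytic activity).
  So kat² = s⁻²·mol².
  T = Wb/m² (flux density = flux per area),
      = kg·s⁻²·A⁻¹.
  So T⁻² = kg⁻²·s⁴·A².
  Combining: S⁻²·Hz·kat²·T⁻² = (kg²·m⁴·s⁻⁶·A⁻⁴) · s⁻¹ · (s⁻²·mol²) · (kg⁻²·s⁴·A²) = m⁴·s⁻⁵·A⁻²·mol².
Right side:
  Hz = s⁻¹.
  So Hz² = s⁻².
  T = kg·s⁻²·A⁻¹.
  So T⁻² = kg⁻²·s⁴·A².
  kat = s⁻¹·mol.
  So kat² = s⁻²·mol².
  S = kg⁻¹·m⁻²·s³·A².
  So S⁻² = kg²·m⁴·s⁻⁶·A⁻⁴.
  Combining: Hz²·T⁻²·s·kat²·S⁻² = s⁻² · (kg⁻²·s⁴·A²) · s · (s⁻²·mol²) · (kg²·m⁴·s⁻⁶·A⁻⁴) = m⁴·s⁻⁵·A⁻²·mol².
Both reduce to m⁴·s⁻⁵·A⁻²·mol².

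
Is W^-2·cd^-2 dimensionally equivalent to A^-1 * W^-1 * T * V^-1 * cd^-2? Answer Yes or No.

Left side:
  W = J/s (power = energy per time),
      = kg·m²·s⁻³.
  So W⁻² = kg⁻²·m⁻⁴·s⁶.
  Combining: W⁻²·cd⁻² = (kg⁻²·m⁻⁴·s⁶) · cd⁻² = kg⁻²·m⁻⁴·s⁶·cd⁻².
Right side:
  W = J/s (power = energy per time),
      = kg·m²·s⁻³.
  So W⁻¹ = kg⁻¹·m⁻²·s³.
  T = Wb/m² (flux density = flux per area),
      = kg·s⁻²·A⁻¹.
  V = W/A (potential = power per current),
      = kg·m²·s⁻³·A⁻¹.
  So V⁻¹ = kg⁻¹·m⁻²·s³·A.
  Combining: A⁻¹·W⁻¹·T·V⁻¹·cd⁻² = A⁻¹ · (kg⁻¹·m⁻²·s³) · (kg·s⁻²·A⁻¹) · (kg⁻¹·m⁻²·s³·A) · cd⁻² = kg⁻¹·m⁻⁴·s⁴·A⁻¹·cd⁻².
Left is kg⁻²·m⁻⁴·s⁶·cd⁻²; right is kg⁻¹·m⁻⁴·s⁴·A⁻¹·cd⁻² — different.

No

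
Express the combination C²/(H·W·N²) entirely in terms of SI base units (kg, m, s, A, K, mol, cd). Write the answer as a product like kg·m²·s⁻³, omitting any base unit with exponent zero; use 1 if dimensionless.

H = Wb/A (inductance = flux per current),
    = kg·m²·s⁻²·A⁻².
So H⁻¹ = kg⁻¹·m⁻²·s²·A².
W = J/s (power = energy per time),
    = kg·m²·s⁻³.
So W⁻¹ = kg⁻¹·m⁻²·s³.
N = kg·m/s² = kg·m·s⁻² (force = mass × acceleration).
So N⁻² = kg⁻²·m⁻²·s⁴.
C = A·s = s·A (charge = current × time).
So C² = s²·A².
Combining: H⁻¹·W⁻¹·N⁻²·C² = (kg⁻¹·m⁻²·s²·A²) · (kg⁻¹·m⁻²·s³) · (kg⁻²·m⁻²·s⁴) · (s²·A²) = kg⁻⁴·m⁻⁶·s¹¹·A⁴.

kg⁻⁴·m⁻⁶·s¹¹·A⁴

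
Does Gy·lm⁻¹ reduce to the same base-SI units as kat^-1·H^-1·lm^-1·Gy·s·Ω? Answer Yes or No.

Left side:
  Gy = m²·s⁻².
  lm = cd.
  So lm⁻¹ = cd⁻¹.
  Combining: Gy·lm⁻¹ = (m²·s⁻²) · cd⁻¹ = m²·s⁻²·cd⁻¹.
Right side:
  kat = mol/s = s⁻¹·mol (catalytic activity).
  So kat⁻¹ = s·mol⁻¹.
  H = Wb/A (inductance = flux per current),
      = kg·m²·s⁻²·A⁻².
  So H⁻¹ = kg⁻¹·m⁻²·s²·A².
  lm = cd·sr = cd (luminous flux; sr is dimensionless).
  So lm⁻¹ = cd⁻¹.
  Gy = J/kg (absorbed dose = energy per mass),
      = m²·s⁻².
  Ω = V/A (resistance = voltage per current),
      = kg·m²·s⁻³·A⁻².
  Combining: kat⁻¹·H⁻¹·lm⁻¹·Gy·s·Ω = (s·mol⁻¹) · (kg⁻¹·m⁻²·s²·A²) · cd⁻¹ · (m²·s⁻²) · s · (kg·m²·s⁻³·A⁻²) = m²·s⁻¹·mol⁻¹·cd⁻¹.
Left is m²·s⁻²·cd⁻¹; right is m²·s⁻¹·mol⁻¹·cd⁻¹ — different.

No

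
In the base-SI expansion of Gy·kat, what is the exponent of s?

Gy = J/kg (absorbed dose = energy per mass),
    = m²·s⁻².
kat = mol/s = s⁻¹·mol (catalytic activity).
Combining: Gy·kat = (m²·s⁻²) · (s⁻¹·mol) = m²·s⁻³·mol.
The exponent of s is -3.

-3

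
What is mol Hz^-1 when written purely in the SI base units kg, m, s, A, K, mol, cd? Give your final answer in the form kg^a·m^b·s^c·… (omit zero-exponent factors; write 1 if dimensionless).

Hz = s⁻¹.
So Hz⁻¹ = s.
Combining: mol·Hz⁻¹ = mol · s = s·mol.

s·mol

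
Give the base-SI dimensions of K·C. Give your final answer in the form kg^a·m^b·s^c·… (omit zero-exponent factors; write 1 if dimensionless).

s·A·K

C = A·s = s·A (charge = current × time).
Combining: K·C = K · (s·A) = s·A·K.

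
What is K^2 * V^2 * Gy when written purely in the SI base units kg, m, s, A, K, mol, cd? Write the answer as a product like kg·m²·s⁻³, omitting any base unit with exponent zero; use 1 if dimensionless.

V = W/A (potential = power per current),
    = kg·m²·s⁻³·A⁻¹.
So V² = kg²·m⁴·s⁻⁶·A⁻².
Gy = J/kg (absorbed dose = energy per mass),
    = m²·s⁻².
Combining: K²·V²·Gy = K² · (kg²·m⁴·s⁻⁶·A⁻²) · (m²·s⁻²) = kg²·m⁶·s⁻⁸·A⁻²·K².

kg²·m⁶·s⁻⁸·A⁻²·K²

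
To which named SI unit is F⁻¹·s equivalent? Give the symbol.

F = C/V (capacitance = charge per voltage),
    = A·s/(kg·m²·s⁻³·A⁻¹) (substituting C and V),
    = kg⁻¹·m⁻²·s⁴·A².
So F⁻¹ = kg·m²·s⁻⁴·A⁻².
Combining: F⁻¹·s = (kg·m²·s⁻⁴·A⁻²) · s = kg·m²·s⁻³·A⁻².
kg·m²·s⁻³·A⁻² is the base-SI form of the ohm.

Ω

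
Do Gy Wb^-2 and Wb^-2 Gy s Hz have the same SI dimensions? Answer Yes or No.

Left side:
  Gy = J/kg (absorbed dose = energy per mass),
      = m²·s⁻².
  Wb = V·s (flux: a volt is a weber per second),
      = kg·m²·s⁻²·A⁻¹.
  So Wb⁻² = kg⁻²·m⁻⁴·s⁴·A².
  Combining: Gy·Wb⁻² = (m²·s⁻²) · (kg⁻²·m⁻⁴·s⁴·A²) = kg⁻²·m⁻²·s²·A².
Right side:
  Wb = kg·m²·s⁻²·A⁻¹.
  So Wb⁻² = kg⁻²·m⁻⁴·s⁴·A².
  Gy = m²·s⁻².
  Hz = s⁻¹.
  Combining: Wb⁻²·Gy·s·Hz = (kg⁻²·m⁻⁴·s⁴·A²) · (m²·s⁻²) · s · s⁻¹ = kg⁻²·m⁻²·s²·A².
Both reduce to kg⁻²·m⁻²·s²·A².

Yes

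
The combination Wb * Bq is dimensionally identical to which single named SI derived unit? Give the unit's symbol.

V

Wb = V·s (flux: a volt is a weber per second),
    = kg·m²·s⁻²·A⁻¹.
Bq = 1/s = s⁻¹ (activity is decays per second).
Combining: Wb·Bq = (kg·m²·s⁻²·A⁻¹) · s⁻¹ = kg·m²·s⁻³·A⁻¹.
kg·m²·s⁻³·A⁻¹ is the base-SI form of the volt.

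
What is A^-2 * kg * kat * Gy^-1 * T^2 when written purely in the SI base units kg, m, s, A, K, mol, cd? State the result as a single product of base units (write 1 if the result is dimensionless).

kg³·m⁻²·s⁻³·A⁻⁴·mol

kat = s⁻¹·mol.
Gy = m²·s⁻².
So Gy⁻¹ = m⁻²·s².
T = kg·s⁻²·A⁻¹.
So T² = kg²·s⁻⁴·A⁻².
Combining: A⁻²·kg·kat·Gy⁻¹·T² = A⁻² · kg · (s⁻¹·mol) · (m⁻²·s²) · (kg²·s⁻⁴·A⁻²) = kg³·m⁻²·s⁻³·A⁻⁴·mol.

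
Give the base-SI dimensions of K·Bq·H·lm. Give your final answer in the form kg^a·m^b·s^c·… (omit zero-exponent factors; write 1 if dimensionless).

Bq = s⁻¹.
H = kg·m²·s⁻²·A⁻².
lm = cd.
Combining: K·Bq·H·lm = K · s⁻¹ · (kg·m²·s⁻²·A⁻²) · cd = kg·m²·s⁻³·A⁻²·K·cd.

kg·m²·s⁻³·A⁻²·K·cd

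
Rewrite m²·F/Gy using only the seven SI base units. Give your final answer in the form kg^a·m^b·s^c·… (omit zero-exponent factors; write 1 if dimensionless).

F = kg⁻¹·m⁻²·s⁴·A².
Gy = m²·s⁻².
So Gy⁻¹ = m⁻²·s².
Combining: m²·F·Gy⁻¹ = m² · (kg⁻¹·m⁻²·s⁴·A²) · (m⁻²·s²) = kg⁻¹·m⁻²·s⁶·A².

kg⁻¹·m⁻²·s⁶·A²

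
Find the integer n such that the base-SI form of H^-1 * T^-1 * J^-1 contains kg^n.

H = Wb/A (inductance = flux per current),
    = kg·m²·s⁻²·A⁻².
So H⁻¹ = kg⁻¹·m⁻²·s²·A².
T = Wb/m² (flux density = flux per area),
    = kg·s⁻²·A⁻¹.
So T⁻¹ = kg⁻¹·s²·A.
J = N·m (work = force × distance),
    = kg·m²·s⁻².
So J⁻¹ = kg⁻¹·m⁻²·s².
Combining: H⁻¹·T⁻¹·J⁻¹ = (kg⁻¹·m⁻²·s²·A²) · (kg⁻¹·s²·A) · (kg⁻¹·m⁻²·s²) = kg⁻³·m⁻⁴·s⁶·A³.
The exponent of kg is -3.

-3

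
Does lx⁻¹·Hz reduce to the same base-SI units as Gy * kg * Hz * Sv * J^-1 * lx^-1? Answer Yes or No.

Left side:
  lx = m⁻²·cd.
  So lx⁻¹ = m²·cd⁻¹.
  Hz = s⁻¹.
  Combining: lx⁻¹·Hz = (m²·cd⁻¹) · s⁻¹ = m²·s⁻¹·cd⁻¹.
Right side:
  Gy = J/kg (absorbed dose = energy per mass),
      = m²·s⁻².
  Hz = 1/s = s⁻¹ (frequency is cycles per second).
  Sv = J/kg (equivalent dose = energy per mass),
      = m²·s⁻².
  J = N·m (work = force × distance),
      = kg·m²·s⁻².
  So J⁻¹ = kg⁻¹·m⁻²·s².
  lx = lm/m² (illuminance = luminous flux per area),
      = m⁻²·cd.
  So lx⁻¹ = m²·cd⁻¹.
  Combining: Gy·kg·Hz·Sv·J⁻¹·lx⁻¹ = (m²·s⁻²) · kg · s⁻¹ · (m²·s⁻²) · (kg⁻¹·m⁻²·s²) · (m²·cd⁻¹) = m⁴·s⁻³·cd⁻¹.
Left is m²·s⁻¹·cd⁻¹; right is m⁴·s⁻³·cd⁻¹ — different.

No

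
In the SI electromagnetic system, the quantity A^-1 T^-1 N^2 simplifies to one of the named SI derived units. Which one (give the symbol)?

J

T = kg·s⁻²·A⁻¹.
So T⁻¹ = kg⁻¹·s²·A.
N = kg·m·s⁻².
So N² = kg²·m²·s⁻⁴.
Combining: A⁻¹·T⁻¹·N² = A⁻¹ · (kg⁻¹·s²·A) · (kg²·m²·s⁻⁴) = kg·m²·s⁻².
kg·m²·s⁻² is the base-SI form of the joule.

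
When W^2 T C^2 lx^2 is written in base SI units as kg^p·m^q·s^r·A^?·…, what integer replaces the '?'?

W = J/s (power = energy per time),
    = kg·m²·s⁻³.
So W² = kg²·m⁴·s⁻⁶.
T = Wb/m² (flux density = flux per area),
    = kg·s⁻²·A⁻¹.
C = A·s = s·A (charge = current × time).
So C² = s²·A².
lx = lm/m² (illuminance = luminous flux per area),
    = m⁻²·cd.
So lx² = m⁻⁴·cd².
Combining: W²·T·C²·lx² = (kg²·m⁴·s⁻⁶) · (kg·s⁻²·A⁻¹) · (s²·A²) · (m⁻⁴·cd²) = kg³·s⁻⁶·A·cd².
The exponent of A is 1.

1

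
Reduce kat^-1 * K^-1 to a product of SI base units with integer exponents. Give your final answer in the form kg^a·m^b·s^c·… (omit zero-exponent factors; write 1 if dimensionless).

kat = mol/s = s⁻¹·mol (catalytic activity).
So kat⁻¹ = s·mol⁻¹.
Combining: kat⁻¹·K⁻¹ = (s·mol⁻¹) · K⁻¹ = s·K⁻¹·mol⁻¹.

s·K⁻¹·mol⁻¹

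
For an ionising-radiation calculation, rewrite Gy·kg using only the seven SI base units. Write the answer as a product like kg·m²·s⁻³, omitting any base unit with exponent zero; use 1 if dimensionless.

kg·m²·s⁻²

Gy = m²·s⁻².
Combining: Gy·kg = (m²·s⁻²) · kg = kg·m²·s⁻².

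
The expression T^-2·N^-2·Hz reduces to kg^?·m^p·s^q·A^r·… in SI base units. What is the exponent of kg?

T = Wb/m² (flux density = flux per area),
    = kg·s⁻²·A⁻¹.
So T⁻² = kg⁻²·s⁴·A².
N = kg·m/s² = kg·m·s⁻² (force = mass × acceleration).
So N⁻² = kg⁻²·m⁻²·s⁴.
Hz = 1/s = s⁻¹ (frequency is cycles per second).
Combining: T⁻²·N⁻²·Hz = (kg⁻²·s⁴·A²) · (kg⁻²·m⁻²·s⁴) · s⁻¹ = kg⁻⁴·m⁻²·s⁷·A².
The exponent of kg is -4.

-4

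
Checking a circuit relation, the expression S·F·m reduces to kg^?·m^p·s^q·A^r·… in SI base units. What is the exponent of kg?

S = kg⁻¹·m⁻²·s³·A².
F = kg⁻¹·m⁻²·s⁴·A².
Combining: S·F·m = (kg⁻¹·m⁻²·s³·A²) · (kg⁻¹·m⁻²·s⁴·A²) · m = kg⁻²·m⁻³·s⁷·A⁴.
The exponent of kg is -2.

-2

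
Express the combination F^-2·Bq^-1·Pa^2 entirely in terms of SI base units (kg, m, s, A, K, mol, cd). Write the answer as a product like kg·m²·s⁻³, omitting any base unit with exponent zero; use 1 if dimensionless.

kg⁴·m²·s⁻¹¹·A⁻⁴

F = kg⁻¹·m⁻²·s⁴·A².
So F⁻² = kg²·m⁴·s⁻⁸·A⁻⁴.
Bq = s⁻¹.
So Bq⁻¹ = s.
Pa = kg·m⁻¹·s⁻².
So Pa² = kg²·m⁻²·s⁻⁴.
Combining: F⁻²·Bq⁻¹·Pa² = (kg²·m⁴·s⁻⁸·A⁻⁴) · s · (kg²·m⁻²·s⁻⁴) = kg⁴·m²·s⁻¹¹·A⁻⁴.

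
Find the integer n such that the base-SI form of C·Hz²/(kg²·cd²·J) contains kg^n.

J = kg·m²·s⁻².
So J⁻¹ = kg⁻¹·m⁻²·s².
C = s·A.
Hz = s⁻¹.
So Hz² = s⁻².
Combining: kg⁻²·cd⁻²·J⁻¹·C·Hz² = kg⁻² · cd⁻² · (kg⁻¹·m⁻²·s²) · (s·A) · s⁻² = kg⁻³·m⁻²·s·A·cd⁻².
The exponent of kg is -3.

-3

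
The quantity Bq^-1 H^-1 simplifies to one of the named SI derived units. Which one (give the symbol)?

Bq = s⁻¹.
So Bq⁻¹ = s.
H = kg·m²·s⁻²·A⁻².
So H⁻¹ = kg⁻¹·m⁻²·s²·A².
Combining: Bq⁻¹·H⁻¹ = s · (kg⁻¹·m⁻²·s²·A²) = kg⁻¹·m⁻²·s³·A².
kg⁻¹·m⁻²·s³·A² is the base-SI form of the siemens.

S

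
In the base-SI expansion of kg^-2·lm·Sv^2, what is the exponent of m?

4

lm = cd.
Sv = m²·s⁻².
So Sv² = m⁴·s⁻⁴.
Combining: kg⁻²·lm·Sv² = kg⁻² · cd · (m⁴·s⁻⁴) = kg⁻²·m⁴·s⁻⁴·cd.
The exponent of m is 4.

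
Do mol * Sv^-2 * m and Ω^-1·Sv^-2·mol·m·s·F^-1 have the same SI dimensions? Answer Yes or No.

Left side:
  Sv = m²·s⁻².
  So Sv⁻² = m⁻⁴·s⁴.
  Combining: mol·Sv⁻²·m = mol · (m⁻⁴·s⁴) · m = m⁻³·s⁴·mol.
Right side:
  Ω = kg·m²·s⁻³·A⁻².
  So Ω⁻¹ = kg⁻¹·m⁻²·s³·A².
  Sv = m²·s⁻².
  So Sv⁻² = m⁻⁴·s⁴.
  F = kg⁻¹·m⁻²·s⁴·A².
  So F⁻¹ = kg·m²·s⁻⁴·A⁻².
  Combining: Ω⁻¹·Sv⁻²·mol·m·s·F⁻¹ = (kg⁻¹·m⁻²·s³·A²) · (m⁻⁴·s⁴) · mol · m · s · (kg·m²·s⁻⁴·A⁻²) = m⁻³·s⁴·mol.
Both reduce to m⁻³·s⁴·mol.

Yes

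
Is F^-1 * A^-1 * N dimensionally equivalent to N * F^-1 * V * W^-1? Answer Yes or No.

Yes

Left side:
  F = C/V (capacitance = charge per voltage),
      = A·s/(kg·m²·s⁻³·A⁻¹) (substituting C and V),
      = kg⁻¹·m⁻²·s⁴·A².
  So F⁻¹ = kg·m²·s⁻⁴·A⁻².
  N = kg·m/s² = kg·m·s⁻² (force = mass × acceleration).
  Combining: F⁻¹·A⁻¹·N = (kg·m²·s⁻⁴·A⁻²) · A⁻¹ · (kg·m·s⁻²) = kg²·m³·s⁻⁶·A⁻³.
Right side:
  N = kg·m/s² = kg·m·s⁻² (force = mass × acceleration).
  F = C/V (capacitance = charge per voltage),
      = A·s/(kg·m²·s⁻³·A⁻¹) (substituting C and V),
      = kg⁻¹·m⁻²·s⁴·A².
  So F⁻¹ = kg·m²·s⁻⁴·A⁻².
  V = W/A (potential = power per current),
      = kg·m²·s⁻³·A⁻¹.
  W = J/s (power = energy per time),
      = kg·m²·s⁻³.
  So W⁻¹ = kg⁻¹·m⁻²·s³.
  Combining: N·F⁻¹·V·W⁻¹ = (kg·m·s⁻²) · (kg·m²·s⁻⁴·A⁻²) · (kg·m²·s⁻³·A⁻¹) · (kg⁻¹·m⁻²·s³) = kg²·m³·s⁻⁶·A⁻³.
Both reduce to kg²·m³·s⁻⁶·A⁻³.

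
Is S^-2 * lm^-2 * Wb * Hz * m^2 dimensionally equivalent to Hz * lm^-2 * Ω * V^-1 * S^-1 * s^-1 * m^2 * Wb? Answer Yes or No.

No

Left side:
  S = 1/Ω (conductance is reciprocal resistance),
      = kg⁻¹·m⁻²·s³·A².
  So S⁻² = kg²·m⁴·s⁻⁶·A⁻⁴.
  lm = cd·sr = cd (luminous flux; sr is dimensionless).
  So lm⁻² = cd⁻².
  Wb = V·s (flux: a volt is a weber per second),
      = kg·m²·s⁻²·A⁻¹.
  Hz = 1/s = s⁻¹ (frequency is cycles per second).
  Combining: S⁻²·lm⁻²·Wb·Hz·m² = (kg²·m⁴·s⁻⁶·A⁻⁴) · cd⁻² · (kg·m²·s⁻²·A⁻¹) · s⁻¹ · m² = kg³·m⁸·s⁻⁹·A⁻⁵·cd⁻².
Right side:
  Hz = s⁻¹.
  lm = cd.
  So lm⁻² = cd⁻².
  Ω = kg·m²·s⁻³·A⁻².
  V = kg·m²·s⁻³·A⁻¹.
  So V⁻¹ = kg⁻¹·m⁻²·s³·A.
  S = kg⁻¹·m⁻²·s³·A².
  So S⁻¹ = kg·m²·s⁻³·A⁻².
  Wb = kg·m²·s⁻²·A⁻¹.
  Combining: Hz·lm⁻²·Ω·V⁻¹·S⁻¹·s⁻¹·m²·Wb = s⁻¹ · cd⁻² · (kg·m²·s⁻³·A⁻²) · (kg⁻¹·m⁻²·s³·A) · (kg·m²·s⁻³·A⁻²) · s⁻¹ · m² · (kg·m²·s⁻²·A⁻¹) = kg²·m⁶·s⁻⁷·A⁻⁴·cd⁻².
Left is kg³·m⁸·s⁻⁹·A⁻⁵·cd⁻²; right is kg²·m⁶·s⁻⁷·A⁻⁴·cd⁻² — different.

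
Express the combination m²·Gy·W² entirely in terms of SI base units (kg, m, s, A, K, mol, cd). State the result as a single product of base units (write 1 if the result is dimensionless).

kg²·m⁸·s⁻⁸

Gy = J/kg (absorbed dose = energy per mass),
    = m²·s⁻².
W = J/s (power = energy per time),
    = kg·m²·s⁻³.
So W² = kg²·m⁴·s⁻⁶.
Combining: m²·Gy·W² = m² · (m²·s⁻²) · (kg²·m⁴·s⁻⁶) = kg²·m⁸·s⁻⁸.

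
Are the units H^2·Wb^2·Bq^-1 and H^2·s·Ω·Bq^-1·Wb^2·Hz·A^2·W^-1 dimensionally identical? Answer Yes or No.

Left side:
  H = kg·m²·s⁻²·A⁻².
  So H² = kg²·m⁴·s⁻⁴·A⁻⁴.
  Wb = kg·m²·s⁻²·A⁻¹.
  So Wb² = kg²·m⁴·s⁻⁴·A⁻².
  Bq = s⁻¹.
  So Bq⁻¹ = s.
  Combining: H²·Wb²·Bq⁻¹ = (kg²·m⁴·s⁻⁴·A⁻⁴) · (kg²·m⁴·s⁻⁴·A⁻²) · s = kg⁴·m⁸·s⁻⁷·A⁻⁶.
Right side:
  H = Wb/A (inductance = flux per current),
      = kg·m²·s⁻²·A⁻².
  So H² = kg²·m⁴·s⁻⁴·A⁻⁴.
  Ω = V/A (resistance = voltage per current),
      = kg·m²·s⁻³·A⁻².
  Bq = 1/s = s⁻¹ (activity is decays per second).
  So Bq⁻¹ = s.
  Wb = V·s (flux: a volt is a weber per second),
      = kg·m²·s⁻²·A⁻¹.
  So Wb² = kg²·m⁴·s⁻⁴·A⁻².
  Hz = 1/s = s⁻¹ (frequency is cycles per second).
  W = J/s (power = energy per time),
      = kg·m²·s⁻³.
  So W⁻¹ = kg⁻¹·m⁻²·s³.
  Combining: H²·s·Ω·Bq⁻¹·Wb²·Hz·A²·W⁻¹ = (kg²·m⁴·s⁻⁴·A⁻⁴) · s · (kg·m²·s⁻³·A⁻²) · s · (kg²·m⁴·s⁻⁴·A⁻²) · s⁻¹ · A² · (kg⁻¹·m⁻²·s³) = kg⁴·m⁸·s⁻⁷·A⁻⁶.
Both reduce to kg⁴·m⁸·s⁻⁷·A⁻⁶.

Yes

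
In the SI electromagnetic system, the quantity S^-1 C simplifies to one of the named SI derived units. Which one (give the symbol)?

Wb

S = 1/Ω (conductance is reciprocal resistance),
    = kg⁻¹·m⁻²·s³·A².
So S⁻¹ = kg·m²·s⁻³·A⁻².
C = A·s = s·A (charge = current × time).
Combining: S⁻¹·C = (kg·m²·s⁻³·A⁻²) · (s·A) = kg·m²·s⁻²·A⁻¹.
kg·m²·s⁻²·A⁻¹ is the base-SI form of the weber.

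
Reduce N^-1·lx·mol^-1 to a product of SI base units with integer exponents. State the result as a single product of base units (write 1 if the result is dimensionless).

kg⁻¹·m⁻³·s²·mol⁻¹·cd

N = kg·m·s⁻².
So N⁻¹ = kg⁻¹·m⁻¹·s².
lx = m⁻²·cd.
Combining: N⁻¹·lx·mol⁻¹ = (kg⁻¹·m⁻¹·s²) · (m⁻²·cd) · mol⁻¹ = kg⁻¹·m⁻³·s²·mol⁻¹·cd.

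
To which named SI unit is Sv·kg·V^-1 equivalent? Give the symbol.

C

Sv = J/kg (equivalent dose = energy per mass),
    = m²·s⁻².
V = W/A (potential = power per current),
    = kg·m²·s⁻³·A⁻¹.
So V⁻¹ = kg⁻¹·m⁻²·s³·A.
Combining: Sv·kg·V⁻¹ = (m²·s⁻²) · kg · (kg⁻¹·m⁻²·s³·A) = s·A.
s·A is the base-SI form of the coulomb.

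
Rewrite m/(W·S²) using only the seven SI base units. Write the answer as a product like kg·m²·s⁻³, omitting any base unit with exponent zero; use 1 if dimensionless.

W = kg·m²·s⁻³.
So W⁻¹ = kg⁻¹·m⁻²·s³.
S = kg⁻¹·m⁻²·s³·A².
So S⁻² = kg²·m⁴·s⁻⁶·A⁻⁴.
Combining: W⁻¹·m·S⁻² = (kg⁻¹·m⁻²·s³) · m · (kg²·m⁴·s⁻⁶·A⁻⁴) = kg·m³·s⁻³·A⁻⁴.

kg·m³·s⁻³·A⁻⁴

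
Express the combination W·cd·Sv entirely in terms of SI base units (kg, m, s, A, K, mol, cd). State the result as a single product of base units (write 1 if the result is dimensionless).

W = J/s (power = energy per time),
    = kg·m²·s⁻³.
Sv = J/kg (equivalent dose = energy per mass),
    = m²·s⁻².
Combining: W·cd·Sv = (kg·m²·s⁻³) · cd · (m²·s⁻²) = kg·m⁴·s⁻⁵·cd.

kg·m⁴·s⁻⁵·cd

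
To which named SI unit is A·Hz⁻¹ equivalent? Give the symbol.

Hz = 1/s = s⁻¹ (frequency is cycles per second).
So Hz⁻¹ = s.
Combining: A·Hz⁻¹ = A · s = s·A.
s·A is the base-SI form of the coulomb.

C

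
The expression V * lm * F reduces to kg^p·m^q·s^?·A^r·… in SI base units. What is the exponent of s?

1

V = kg·m²·s⁻³·A⁻¹.
lm = cd.
F = kg⁻¹·m⁻²·s⁴·A².
Combining: V·lm·F = (kg·m²·s⁻³·A⁻¹) · cd · (kg⁻¹·m⁻²·s⁴·A²) = s·A·cd.
The exponent of s is 1.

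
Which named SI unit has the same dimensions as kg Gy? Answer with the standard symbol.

J

Gy = J/kg (absorbed dose = energy per mass),
    = m²·s⁻².
Combining: kg·Gy = kg · (m²·s⁻²) = kg·m²·s⁻².
kg·m²·s⁻² is the base-SI form of the joule.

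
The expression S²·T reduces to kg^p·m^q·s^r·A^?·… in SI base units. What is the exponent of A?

3

S = kg⁻¹·m⁻²·s³·A².
So S² = kg⁻²·m⁻⁴·s⁶·A⁴.
T = kg·s⁻²·A⁻¹.
Combining: S²·T = (kg⁻²·m⁻⁴·s⁶·A⁴) · (kg·s⁻²·A⁻¹) = kg⁻¹·m⁻⁴·s⁴·A³.
The exponent of A is 3.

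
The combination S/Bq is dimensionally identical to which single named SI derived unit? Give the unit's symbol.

F

Bq = 1/s = s⁻¹ (activity is decays per second).
So Bq⁻¹ = s.
S = 1/Ω (conductance is reciprocal resistance),
    = kg⁻¹·m⁻²·s³·A².
Combining: Bq⁻¹·S = s · (kg⁻¹·m⁻²·s³·A²) = kg⁻¹·m⁻²·s⁴·A².
kg⁻¹·m⁻²·s⁴·A² is the base-SI form of the farad.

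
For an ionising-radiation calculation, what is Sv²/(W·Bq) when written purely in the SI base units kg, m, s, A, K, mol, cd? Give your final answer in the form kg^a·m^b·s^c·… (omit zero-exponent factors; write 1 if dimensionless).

W = J/s (power = energy per time),
    = kg·m²·s⁻³.
So W⁻¹ = kg⁻¹·m⁻²·s³.
Sv = J/kg (equivalent dose = energy per mass),
    = m²·s⁻².
So Sv² = m⁴·s⁻⁴.
Bq = 1/s = s⁻¹ (activity is decays per second).
So Bq⁻¹ = s.
Combining: W⁻¹·Sv²·Bq⁻¹ = (kg⁻¹·m⁻²·s³) · (m⁴·s⁻⁴) · s = kg⁻¹·m².

kg⁻¹·m²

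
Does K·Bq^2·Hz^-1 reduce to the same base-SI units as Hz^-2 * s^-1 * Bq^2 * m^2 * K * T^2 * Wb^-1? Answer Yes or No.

Left side:
  Bq = s⁻¹.
  So Bq² = s⁻².
  Hz = s⁻¹.
  So Hz⁻¹ = s.
  Combining: K·Bq²·Hz⁻¹ = K · s⁻² · s = s⁻¹·K.
Right side:
  Hz = s⁻¹.
  So Hz⁻² = s².
  Bq = s⁻¹.
  So Bq² = s⁻².
  T = kg·s⁻²·A⁻¹.
  So T² = kg²·s⁻⁴·A⁻².
  Wb = kg·m²·s⁻²·A⁻¹.
  So Wb⁻¹ = kg⁻¹·m⁻²·s²·A.
  Combining: Hz⁻²·s⁻¹·Bq²·m²·K·T²·Wb⁻¹ = s² · s⁻¹ · s⁻² · m² · K · (kg²·s⁻⁴·A⁻²) · (kg⁻¹·m⁻²·s²·A) = kg·s⁻³·A⁻¹·K.
Left is s⁻¹·K; right is kg·s⁻³·A⁻¹·K — different.

No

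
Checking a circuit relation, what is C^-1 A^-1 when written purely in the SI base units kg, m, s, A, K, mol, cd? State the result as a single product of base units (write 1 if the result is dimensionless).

C = A·s = s·A (charge = current × time).
So C⁻¹ = s⁻¹·A⁻¹.
Combining: C⁻¹·A⁻¹ = (s⁻¹·A⁻¹) · A⁻¹ = s⁻¹·A⁻².

s⁻¹·A⁻²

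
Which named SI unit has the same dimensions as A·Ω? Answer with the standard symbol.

V

Ω = kg·m²·s⁻³·A⁻².
Combining: A·Ω = A · (kg·m²·s⁻³·A⁻²) = kg·m²·s⁻³·A⁻¹.
kg·m²·s⁻³·A⁻¹ is the base-SI form of the volt.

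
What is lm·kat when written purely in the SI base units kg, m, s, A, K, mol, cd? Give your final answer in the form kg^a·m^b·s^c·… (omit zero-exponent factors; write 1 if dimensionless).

s⁻¹·mol·cd

lm = cd·sr = cd (luminous flux; sr is dimensionless).
kat = mol/s = s⁻¹·mol (catalytic activity).
Combining: lm·kat = cd · (s⁻¹·mol) = s⁻¹·mol·cd.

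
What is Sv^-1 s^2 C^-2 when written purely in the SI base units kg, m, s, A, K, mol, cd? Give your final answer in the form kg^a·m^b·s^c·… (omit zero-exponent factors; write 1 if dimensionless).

Sv = m²·s⁻².
So Sv⁻¹ = m⁻²·s².
C = s·A.
So C⁻² = s⁻²·A⁻².
Combining: Sv⁻¹·s²·C⁻² = (m⁻²·s²) · s² · (s⁻²·A⁻²) = m⁻²·s²·A⁻².

m⁻²·s²·A⁻²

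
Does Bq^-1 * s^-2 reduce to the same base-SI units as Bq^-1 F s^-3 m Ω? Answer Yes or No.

No

Left side:
  Bq = 1/s = s⁻¹ (activity is decays per second).
  So Bq⁻¹ = s.
  Combining: Bq⁻¹·s⁻² = s · s⁻² = s⁻¹.
Right side:
  Bq = 1/s = s⁻¹ (activity is decays per second).
  So Bq⁻¹ = s.
  F = C/V (capacitance = charge per voltage),
      = A·s/(kg·m²·s⁻³·A⁻¹) (substituting C and V),
      = kg⁻¹·m⁻²·s⁴·A².
  Ω = V/A (resistance = voltage per current),
      = kg·m²·s⁻³·A⁻².
  Combining: Bq⁻¹·F·s⁻³·m·Ω = s · (kg⁻¹·m⁻²·s⁴·A²) · s⁻³ · m · (kg·m²·s⁻³·A⁻²) = m·s⁻¹.
Left is s⁻¹; right is m·s⁻¹ — different.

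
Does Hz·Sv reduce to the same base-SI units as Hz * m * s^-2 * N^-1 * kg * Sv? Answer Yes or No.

Yes

Left side:
  Hz = s⁻¹.
  Sv = m²·s⁻².
  Combining: Hz·Sv = s⁻¹ · (m²·s⁻²) = m²·s⁻³.
Right side:
  Hz = 1/s = s⁻¹ (frequency is cycles per second).
  N = kg·m/s² = kg·m·s⁻² (force = mass × acceleration).
  So N⁻¹ = kg⁻¹·m⁻¹·s².
  Sv = J/kg (equivalent dose = energy per mass),
      = m²·s⁻².
  Combining: Hz·m·s⁻²·N⁻¹·kg·Sv = s⁻¹ · m · s⁻² · (kg⁻¹·m⁻¹·s²) · kg · (m²·s⁻²) = m²·s⁻³.
Both reduce to m²·s⁻³.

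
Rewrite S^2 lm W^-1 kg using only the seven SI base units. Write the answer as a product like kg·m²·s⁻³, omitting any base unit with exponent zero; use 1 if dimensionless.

kg⁻²·m⁻⁶·s⁹·A⁴·cd

S = 1/Ω (conductance is reciprocal resistance),
    = kg⁻¹·m⁻²·s³·A².
So S² = kg⁻²·m⁻⁴·s⁶·A⁴.
lm = cd·sr = cd (luminous flux; sr is dimensionless).
W = J/s (power = energy per time),
    = kg·m²·s⁻³.
So W⁻¹ = kg⁻¹·m⁻²·s³.
Combining: S²·lm·W⁻¹·kg = (kg⁻²·m⁻⁴·s⁶·A⁴) · cd · (kg⁻¹·m⁻²·s³) · kg = kg⁻²·m⁻⁶·s⁹·A⁴·cd.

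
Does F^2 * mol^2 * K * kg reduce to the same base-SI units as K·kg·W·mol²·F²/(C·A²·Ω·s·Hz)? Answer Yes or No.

No

Left side:
  F = C/V (capacitance = charge per voltage),
      = A·s/(kg·m²·s⁻³·A⁻¹) (substituting C and V),
      = kg⁻¹·m⁻²·s⁴·A².
  So F² = kg⁻²·m⁻⁴·s⁸·A⁴.
  Combining: F²·mol²·K·kg = (kg⁻²·m⁻⁴·s⁸·A⁴) · mol² · K · kg = kg⁻¹·m⁻⁴·s⁸·A⁴·K·mol².
Right side:
  C = s·A.
  So C⁻¹ = s⁻¹·A⁻¹.
  W = kg·m²·s⁻³.
  Ω = kg·m²·s⁻³·A⁻².
  So Ω⁻¹ = kg⁻¹·m⁻²·s³·A².
  F = kg⁻¹·m⁻²·s⁴·A².
  So F² = kg⁻²·m⁻⁴·s⁸·A⁴.
  Hz = s⁻¹.
  So Hz⁻¹ = s.
  Combining: C⁻¹·A⁻²·K·kg·W·mol²·Ω⁻¹·F²·s⁻¹·Hz⁻¹ = (s⁻¹·A⁻¹) · A⁻² · K · kg · (kg·m²·s⁻³) · mol² · (kg⁻¹·m⁻²·s³·A²) · (kg⁻²·m⁻⁴·s⁸·A⁴) · s⁻¹ · s = kg⁻¹·m⁻⁴·s⁷·A³·K·mol².
Left is kg⁻¹·m⁻⁴·s⁸·A⁴·K·mol²; right is kg⁻¹·m⁻⁴·s⁷·A³·K·mol² — different.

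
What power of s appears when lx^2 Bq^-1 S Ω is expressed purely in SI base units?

1

lx = m⁻²·cd.
So lx² = m⁻⁴·cd².
Bq = s⁻¹.
So Bq⁻¹ = s.
S = kg⁻¹·m⁻²·s³·A².
Ω = kg·m²·s⁻³·A⁻².
Combining: lx²·Bq⁻¹·S·Ω = (m⁻⁴·cd²) · s · (kg⁻¹·m⁻²·s³·A²) · (kg·m²·s⁻³·A⁻²) = m⁻⁴·s·cd².
The exponent of s is 1.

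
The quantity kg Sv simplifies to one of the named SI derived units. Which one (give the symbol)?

Sv = m²·s⁻².
Combining: kg·Sv = kg · (m²·s⁻²) = kg·m²·s⁻².
kg·m²·s⁻² is the base-SI form of the joule.

J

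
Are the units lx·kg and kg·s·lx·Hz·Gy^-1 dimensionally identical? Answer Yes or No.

Left side:
  lx = m⁻²·cd.
  Combining: lx·kg = (m⁻²·cd) · kg = kg·m⁻²·cd.
Right side:
  lx = m⁻²·cd.
  Hz = s⁻¹.
  Gy = m²·s⁻².
  So Gy⁻¹ = m⁻²·s².
  Combining: kg·s·lx·Hz·Gy⁻¹ = kg · s · (m⁻²·cd) · s⁻¹ · (m⁻²·s²) = kg·m⁻⁴·s²·cd.
Left is kg·m⁻²·cd; right is kg·m⁻⁴·s²·cd — different.

No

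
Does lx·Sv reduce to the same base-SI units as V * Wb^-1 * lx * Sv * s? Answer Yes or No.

Left side:
  lx = lm/m² (illuminance = luminous flux per area),
      = m⁻²·cd.
  Sv = J/kg (equivalent dose = energy per mass),
      = m²·s⁻².
  Combining: lx·Sv = (m⁻²·cd) · (m²·s⁻²) = s⁻²·cd.
Right side:
  V = kg·m²·s⁻³·A⁻¹.
  Wb = kg·m²·s⁻²·A⁻¹.
  So Wb⁻¹ = kg⁻¹·m⁻²·s²·A.
  lx = m⁻²·cd.
  Sv = m²·s⁻².
  Combining: V·Wb⁻¹·lx·Sv·s = (kg·m²·s⁻³·A⁻¹) · (kg⁻¹·m⁻²·s²·A) · (m⁻²·cd) · (m²·s⁻²) · s = s⁻²·cd.
Both reduce to s⁻²·cd.

Yes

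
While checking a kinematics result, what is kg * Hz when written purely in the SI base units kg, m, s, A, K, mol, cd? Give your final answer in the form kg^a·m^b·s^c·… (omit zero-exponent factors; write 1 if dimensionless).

Hz = s⁻¹.
Combining: kg·Hz = kg · s⁻¹ = kg·s⁻¹.

kg·s⁻¹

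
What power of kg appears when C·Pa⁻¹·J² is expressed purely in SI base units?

C = s·A.
Pa = kg·m⁻¹·s⁻².
So Pa⁻¹ = kg⁻¹·m·s².
J = kg·m²·s⁻².
So J² = kg²·m⁴·s⁻⁴.
Combining: C·Pa⁻¹·J² = (s·A) · (kg⁻¹·m·s²) · (kg²·m⁴·s⁻⁴) = kg·m⁵·s⁻¹·A.
The exponent of kg is 1.

1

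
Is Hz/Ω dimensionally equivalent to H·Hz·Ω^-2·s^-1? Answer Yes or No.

Left side:
  Hz = 1/s = s⁻¹ (frequency is cycles per second).
  Ω = V/A (resistance = voltage per current),
      = kg·m²·s⁻³·A⁻².
  So Ω⁻¹ = kg⁻¹·m⁻²·s³·A².
  Combining: Hz·Ω⁻¹ = s⁻¹ · (kg⁻¹·m⁻²·s³·A²) = kg⁻¹·m⁻²·s²·A².
Right side:
  H = kg·m²·s⁻²·A⁻².
  Hz = s⁻¹.
  Ω = kg·m²·s⁻³·A⁻².
  So Ω⁻² = kg⁻²·m⁻⁴·s⁶·A⁴.
  Combining: H·Hz·Ω⁻²·s⁻¹ = (kg·m²·s⁻²·A⁻²) · s⁻¹ · (kg⁻²·m⁻⁴·s⁶·A⁴) · s⁻¹ = kg⁻¹·m⁻²·s²·A².
Both reduce to kg⁻¹·m⁻²·s²·A².

Yes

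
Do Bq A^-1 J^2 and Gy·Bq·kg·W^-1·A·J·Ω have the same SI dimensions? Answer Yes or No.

Yes

Left side:
  Bq = 1/s = s⁻¹ (activity is decays per second).
  J = N·m (work = force × distance),
      = kg·m²·s⁻².
  So J² = kg²·m⁴·s⁻⁴.
  Combining: Bq·A⁻¹·J² = s⁻¹ · A⁻¹ · (kg²·m⁴·s⁻⁴) = kg²·m⁴·s⁻⁵·A⁻¹.
Right side:
  Gy = m²·s⁻².
  Bq = s⁻¹.
  W = kg·m²·s⁻³.
  So W⁻¹ = kg⁻¹·m⁻²·s³.
  J = kg·m²·s⁻².
  Ω = kg·m²·s⁻³·A⁻².
  Combining: Gy·Bq·kg·W⁻¹·A·J·Ω = (m²·s⁻²) · s⁻¹ · kg · (kg⁻¹·m⁻²·s³) · A · (kg·m²·s⁻²) · (kg·m²·s⁻³·A⁻²) = kg²·m⁴·s⁻⁵·A⁻¹.
Both reduce to kg²·m⁴·s⁻⁵·A⁻¹.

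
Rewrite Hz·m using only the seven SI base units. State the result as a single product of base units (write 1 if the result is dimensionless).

Hz = 1/s = s⁻¹ (frequency is cycles per second).
Combining: Hz·m = s⁻¹ · m = m·s⁻¹.

m·s⁻¹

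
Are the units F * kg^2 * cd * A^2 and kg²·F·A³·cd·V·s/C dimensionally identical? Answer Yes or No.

No

Left side:
  F = C/V (capacitance = charge per voltage),
      = A·s/(kg·m²·s⁻³·A⁻¹) (substituting C and V),
      = kg⁻¹·m⁻²·s⁴·A².
  Combining: F·kg²·cd·A² = (kg⁻¹·m⁻²·s⁴·A²) · kg² · cd · A² = kg·m⁻²·s⁴·A⁴·cd.
Right side:
  F = C/V (capacitance = charge per voltage),
      = A·s/(kg·m²·s⁻³·A⁻¹) (substituting C and V),
      = kg⁻¹·m⁻²·s⁴·A².
  C = A·s = s·A (charge = current × time).
  So C⁻¹ = s⁻¹·A⁻¹.
  V = W/A (potential = power per current),
      = kg·m²·s⁻³·A⁻¹.
  Combining: kg²·F·C⁻¹·A³·cd·V·s = kg² · (kg⁻¹·m⁻²·s⁴·A²) · (s⁻¹·A⁻¹) · A³ · cd · (kg·m²·s⁻³·A⁻¹) · s = kg²·s·A³·cd.
Left is kg·m⁻²·s⁴·A⁴·cd; right is kg²·s·A³·cd — different.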